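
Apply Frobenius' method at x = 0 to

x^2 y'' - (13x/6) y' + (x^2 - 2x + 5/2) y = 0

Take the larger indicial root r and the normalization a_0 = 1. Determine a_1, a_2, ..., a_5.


Write in Frobenius form y'' + (p(x)/x) y' + (q(x)/x^2) y = 0:
  p(x) = -13/6,  q(x) = x^2 - 2x + 5/2.
Indicial equation: r(r-1) + (-13/6) r + (5/2) = 0 -> roots r_1 = 5/3, r_2 = 3/2.
Take r = r_1 = 5/3. Let y(x) = x^r sum_{n>=0} a_n x^n with a_0 = 1.
Substitute y = x^r sum a_n x^n and match x^{r+n}. The recurrence is
  D(n) a_n - 2 a_{n-1} + 1 a_{n-2} = 0,  where D(n) = (r+n)(r+n-1) + (-13/6)(r+n) + (5/2).
  a_n = [2 a_{n-1} - 1 a_{n-2}] / D(n).
Since the indicial polynomial factors as (r - r_1)(r - r_2), D(n) = (r_1 + n - r_1)(r_1 + n - r_2) = n(n + 1/6).
Evaluating step by step (a_0 = 1):
  n = 1: D(1) = 1(1 + 1/6) = 7/6; numerator = 2(1) = 2; a_1 = (2)/(7/6) = 12/7
  n = 2: D(2) = 2(2 + 1/6) = 13/3; numerator = 2(12/7) - 1(1) = 17/7; a_2 = (17/7)/(13/3) = 51/91
  n = 3: D(3) = 3(3 + 1/6) = 19/2; numerator = 2(51/91) - 1(12/7) = -54/91; a_3 = (-54/91)/(19/2) = -108/1729
  n = 4: D(4) = 4(4 + 1/6) = 50/3; numerator = 2(-108/1729) - 1(51/91) = -1185/1729; a_4 = (-1185/1729)/(50/3) = -711/17290
  n = 5: D(5) = 5(5 + 1/6) = 155/6; numerator = 2(-711/17290) - 1(-108/1729) = -9/455; a_5 = (-9/455)/(155/6) = -54/70525

r = 5/3; a_0 = 1; a_1 = 12/7; a_2 = 51/91; a_3 = -108/1729; a_4 = -711/17290; a_5 = -54/70525


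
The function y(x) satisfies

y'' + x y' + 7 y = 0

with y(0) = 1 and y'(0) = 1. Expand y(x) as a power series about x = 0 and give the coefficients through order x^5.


Ansatz: y(x) = sum_{n>=0} a_n x^n, so y'(x) = sum_{n>=1} n a_n x^(n-1) and y''(x) = sum_{n>=2} n(n-1) a_n x^(n-2).
Substitute into P(x) y'' + Q(x) y' + R(x) y = 0 with P(x) = 1, Q(x) = x, R(x) = 7, and match powers of x.
Initial conditions: a_0 = 1, a_1 = 1.
Setting the coefficient of each power of x to zero and solving order by order (substituting the coefficients already found):
  x^0: 2 a_2 + 7 a_0 = 0  ->  2 a_2 = -7 a_0 = -7  ->  a_2 = -7/2
  x^1: 6 a_3 + 8 a_1 = 0  ->  6 a_3 = -8 a_1 = -8  ->  a_3 = -4/3
  x^2: 12 a_4 + 9 a_2 = 0  ->  12 a_4 = -9 a_2 = 63/2  ->  a_4 = 21/8
  x^3: 20 a_5 + 10 a_3 = 0  ->  20 a_5 = -10 a_3 = 40/3  ->  a_5 = 2/3
Truncated series: y(x) = 1 + x - (7/2) x^2 - (4/3) x^3 + (21/8) x^4 + (2/3) x^5 + O(x^6).

a_0 = 1; a_1 = 1; a_2 = -7/2; a_3 = -4/3; a_4 = 21/8; a_5 = 2/3


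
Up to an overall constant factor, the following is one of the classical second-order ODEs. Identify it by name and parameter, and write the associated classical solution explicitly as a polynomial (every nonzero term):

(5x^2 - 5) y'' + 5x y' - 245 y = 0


All three coefficients share the factor -5; dividing through by -5 gives  (1 - x^2) y'' - x y' + 49 y = 0.
This matches the Chebyshev equation (1 - x^2) y'' - x y' + n^2 y = 0 (note the -x y' term, not -2x y') with n^2 = 49, so n = 7; the polynomial solution is T_7(x).
With y = sum_k a_k x^k, matching x^k gives (k+2)(k+1) a_{k+2} = (k^2 - n^2) a_k = (k - 7)(k + 7) a_k. The right side vanishes at k = 7, so the series with the parity of 7 terminates at degree 7.
Standard normalization: leading coefficient of T_n is 2^(n-1), so a_7 = 2^6 = 64. Work downward with a_k = (k+1)(k+2) a_{k+2} / ((k - 7)(k + 7)):
  a_5 = (6)(7)(64) / ((5 - 7)(5 + 7)) = 2688/(-24) = -112
  a_3 = (4)(5)(-112) / ((3 - 7)(3 + 7)) = -2240/(-40) = 56
  a_1 = (2)(3)(56) / ((1 - 7)(1 + 7)) = 336/(-48) = -7
Hence T_7(x) = 64 x^7 - 112 x^5 + 56 x^3 - 7 x.

T_7(x); series = 64 x^7 - 112 x^5 + 56 x^3 - 7 x


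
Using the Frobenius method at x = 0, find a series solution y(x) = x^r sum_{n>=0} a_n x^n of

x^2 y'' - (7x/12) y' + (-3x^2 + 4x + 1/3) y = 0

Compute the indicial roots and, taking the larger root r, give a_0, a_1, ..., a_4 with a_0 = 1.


Write in Frobenius form y'' + (p(x)/x) y' + (q(x)/x^2) y = 0:
  p(x) = -7/12,  q(x) = -3x^2 + 4x + 1/3.
Indicial equation: r(r-1) + (-7/12) r + (1/3) = 0 -> roots r_1 = 4/3, r_2 = 1/4.
Take r = r_1 = 4/3. Let y(x) = x^r sum_{n>=0} a_n x^n with a_0 = 1.
Substitute y = x^r sum a_n x^n and match x^{r+n}. The recurrence is
  D(n) a_n + 4 a_{n-1} - 3 a_{n-2} = 0,  where D(n) = (r+n)(r+n-1) + (-7/12)(r+n) + (1/3).
  a_n = [-4 a_{n-1} + 3 a_{n-2}] / D(n).
Since the indicial polynomial factors as (r - r_1)(r - r_2), D(n) = (r_1 + n - r_1)(r_1 + n - r_2) = n(n + 13/12).
Evaluating step by step (a_0 = 1):
  n = 1: D(1) = 1(1 + 13/12) = 25/12; numerator = -4(1) = -4; a_1 = (-4)/(25/12) = -48/25
  n = 2: D(2) = 2(2 + 13/12) = 37/6; numerator = -4(-48/25) + 3(1) = 267/25; a_2 = (267/25)/(37/6) = 1602/925
  n = 3: D(3) = 3(3 + 13/12) = 49/4; numerator = -4(1602/925) + 3(-48/25) = -11736/925; a_3 = (-11736/925)/(49/4) = -46944/45325
  n = 4: D(4) = 4(4 + 13/12) = 61/3; numerator = -4(-46944/45325) + 3(1602/925) = 84654/9065; a_4 = (84654/9065)/(61/3) = 253962/552965

r = 4/3; a_0 = 1; a_1 = -48/25; a_2 = 1602/925; a_3 = -46944/45325; a_4 = 253962/552965


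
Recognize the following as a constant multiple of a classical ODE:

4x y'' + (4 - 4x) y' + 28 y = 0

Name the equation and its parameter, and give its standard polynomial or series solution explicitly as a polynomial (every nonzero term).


All three coefficients share the factor 4; dividing through by 4 gives  x y'' + (1 - x) y' + 7 y = 0.
This matches the Laguerre equation x y'' + (1 - x) y' + n y = 0 with n = 7; the polynomial solution is L_7(x).
With y = sum_k a_k x^k, matching x^k gives (k+1)k a_{k+1} + (k+1) a_{k+1} - k a_k + n a_k = 0, i.e. (k+1)^2 a_{k+1} = (k - n) a_k = (k - 7) a_k. The right side vanishes at k = 7, so the series terminates at degree 7.
Standard normalization L_n(0) = 1 gives a_0 = 1. Work upward with a_{k+1} = (k - 7) a_k / (k+1)^2:
  a_1 = (0 - 7)(1) / 1^2 = -7/1 = -7
  a_2 = (1 - 7)(-7) / 2^2 = 42/4 = 21/2
  a_3 = (2 - 7)(21/2) / 3^2 = (-105/2)/9 = -35/6
  a_4 = (3 - 7)(-35/6) / 4^2 = (70/3)/16 = 35/24
  a_5 = (4 - 7)(35/24) / 5^2 = (-35/8)/25 = -7/40
  a_6 = (5 - 7)(-7/40) / 6^2 = (7/20)/36 = 7/720
  a_7 = (6 - 7)(7/720) / 7^2 = (-7/720)/49 = -1/5040
Hence L_7(x) = -x^7/5040 + 7 x^6/720 - 7 x^5/40 + 35 x^4/24 - 35 x^3/6 + 21 x^2/2 - 7 x + 1.

L_7(x); series = -x^7/5040 + 7 x^6/720 - 7 x^5/40 + 35 x^4/24 - 35 x^3/6 + 21 x^2/2 - 7 x + 1


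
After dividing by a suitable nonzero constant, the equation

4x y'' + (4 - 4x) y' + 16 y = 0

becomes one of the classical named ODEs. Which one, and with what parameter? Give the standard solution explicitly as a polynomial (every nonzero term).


All three coefficients share the factor 4; dividing through by 4 gives  x y'' + (1 - x) y' + 4 y = 0.
This matches the Laguerre equation x y'' + (1 - x) y' + n y = 0 with n = 4; the polynomial solution is L_4(x).
With y = sum_k a_k x^k, matching x^k gives (k+1)k a_{k+1} + (k+1) a_{k+1} - k a_k + n a_k = 0, i.e. (k+1)^2 a_{k+1} = (k - n) a_k = (k - 4) a_k. The right side vanishes at k = 4, so the series terminates at degree 4.
Standard normalization L_n(0) = 1 gives a_0 = 1. Work upward with a_{k+1} = (k - 4) a_k / (k+1)^2:
  a_1 = (0 - 4)(1) / 1^2 = -4/1 = -4
  a_2 = (1 - 4)(-4) / 2^2 = 12/4 = 3
  a_3 = (2 - 4)(3) / 3^2 = -6/9 = -2/3
  a_4 = (3 - 4)(-2/3) / 4^2 = (2/3)/16 = 1/24
Hence L_4(x) = x^4/24 - 2 x^3/3 + 3 x^2 - 4 x + 1.

L_4(x); series = x^4/24 - 2 x^3/3 + 3 x^2 - 4 x + 1


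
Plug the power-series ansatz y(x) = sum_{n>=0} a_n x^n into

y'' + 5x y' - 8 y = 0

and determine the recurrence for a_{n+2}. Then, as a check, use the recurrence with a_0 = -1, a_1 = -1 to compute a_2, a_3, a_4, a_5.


Substitute y = sum_n a_n x^n.
y''(x) has coefficient (n+2)(n+1) a_{n+2} at x^n;
5 x y'(x) has coefficient 5 n a_n at x^n (shift);
-8 y(x) has coefficient -8 a_n at x^n.
Matching x^n: (n+2)(n+1) a_{n+2} + (5n - 8) a_n = 0.
Thus a_{n+2} = (-5n + 8) / ((n+1)(n+2)) * a_n.

Check with a_0 = -1, a_1 = -1 (apply the recurrence for n = 0, 1, 2, 3): a_0 = -1, a_1 = -1, a_2 = -4, a_3 = -1/2, a_4 = 2/3, a_5 = 7/40.

a_(n+2) = (-5n + 8) / ((n+1)(n+2)) * a_n; check: a_0 = -1, a_1 = -1, a_2 = -4, a_3 = -1/2, a_4 = 2/3, a_5 = 7/40


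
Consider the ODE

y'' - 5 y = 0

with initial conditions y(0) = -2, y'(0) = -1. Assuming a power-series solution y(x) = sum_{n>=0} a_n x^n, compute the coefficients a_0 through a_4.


Ansatz: y(x) = sum_{n>=0} a_n x^n, so y'(x) = sum_{n>=1} n a_n x^(n-1) and y''(x) = sum_{n>=2} n(n-1) a_n x^(n-2).
Substitute into P(x) y'' + Q(x) y' + R(x) y = 0 with P(x) = 1, Q(x) = 0, R(x) = -5, and match powers of x.
Initial conditions: a_0 = -2, a_1 = -1.
Setting the coefficient of each power of x to zero and solving order by order (substituting the coefficients already found):
  x^0: 2 a_2 - 5 a_0 = 0  ->  2 a_2 = 5 a_0 = -10  ->  a_2 = -5
  x^1: 6 a_3 - 5 a_1 = 0  ->  6 a_3 = 5 a_1 = -5  ->  a_3 = -5/6
  x^2: 12 a_4 - 5 a_2 = 0  ->  12 a_4 = 5 a_2 = -25  ->  a_4 = -25/12
Truncated series: y(x) = -2 - x - 5 x^2 - (5/6) x^3 - (25/12) x^4 + O(x^5).

a_0 = -2; a_1 = -1; a_2 = -5; a_3 = -5/6; a_4 = -25/12


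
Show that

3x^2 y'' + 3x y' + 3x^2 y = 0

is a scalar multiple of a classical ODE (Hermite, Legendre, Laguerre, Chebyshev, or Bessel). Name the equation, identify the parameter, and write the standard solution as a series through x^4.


All three coefficients share the factor 3; dividing through by 3 gives  x^2 y'' + x y' + x^2 y = 0.
This matches the Bessel equation x^2 y'' + x y' + (x^2 - nu^2) y = 0 with nu^2 = 0, so nu = 0; the solution bounded at x = 0 is J_0(x).
Frobenius at x = 0: indicial roots ±nu; for r = nu the recurrence k(k + 2nu) c_k = -c_{k-2} gives the standard series J_nu(x) = sum_{k>=0} (-1)^k / (k! (k+nu)!) (x/2)^(2k+nu). Evaluate the first 3 terms:
  k = 0: (-1)^0 / (0! * 0! * 2^0) x^0 = 1/(1*1*1) x^0 = (1) x^0
  k = 1: (-1)^1 / (1! * 1! * 2^2) x^2 = -1/(1*1*4) x^2 = (-1/4) x^2
  k = 2: (-1)^2 / (2! * 2! * 2^4) x^4 = 1/(2*2*16) x^4 = (1/64) x^4
Hence J_0(x) = x^4/64 - x^2/4 + 1 + ....

J_0(x); series = x^4/64 - x^2/4 + 1


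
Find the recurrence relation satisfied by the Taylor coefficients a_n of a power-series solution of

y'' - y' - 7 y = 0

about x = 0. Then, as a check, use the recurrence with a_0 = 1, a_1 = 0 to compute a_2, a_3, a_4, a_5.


Substitute y = sum_n a_n x^n.
y''(x) has coefficient (n+2)(n+1) a_{n+2} at x^n;
-y'(x) has coefficient -(n+1) a_{n+1} at x^n;
-7 y(x) has coefficient -7 a_n at x^n.
Matching x^n: (n+2)(n+1) a_{n+2} - (n+1) a_{n+1} - 7 a_n = 0.
Thus a_{n+2} = [(n+1) a_{n+1} + 7 a_n] / ((n+1)(n+2)).

Check with a_0 = 1, a_1 = 0 (apply the recurrence for n = 0, 1, 2, 3): a_0 = 1, a_1 = 0, a_2 = 7/2, a_3 = 7/6, a_4 = 7/3, a_5 = 7/8.

a_(n+2) = [(n+1) a_(n+1) + 7 a_n] / ((n+1)(n+2)); check: a_0 = 1, a_1 = 0, a_2 = 7/2, a_3 = 7/6, a_4 = 7/3, a_5 = 7/8


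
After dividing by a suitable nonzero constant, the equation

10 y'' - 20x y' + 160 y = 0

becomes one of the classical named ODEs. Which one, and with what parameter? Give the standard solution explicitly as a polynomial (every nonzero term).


All three coefficients share the factor 10; dividing through by 10 gives  y'' - 2x y' + 16 y = 0.
This matches the Hermite equation y'' - 2x y' + 2n y = 0 with 2n = 16, so n = 8; the polynomial solution is H_8(x).
With y = sum_k a_k x^k, matching x^k gives (k+2)(k+1) a_{k+2} = 2(k - n) a_k = 2(k - 8) a_k. The right side vanishes at k = 8, so the series with the parity of 8 terminates at degree 8.
Standard normalization: leading coefficient of H_n is 2^n, so a_8 = 2^8 = 256. Work downward with a_k = (k+1)(k+2) a_{k+2} / (2(k - n)):
  a_6 = (7)(8)(256) / (2(6 - 8)) = 14336/(-4) = -3584
  a_4 = (5)(6)(-3584) / (2(4 - 8)) = -107520/(-8) = 13440
  a_2 = (3)(4)(13440) / (2(2 - 8)) = 161280/(-12) = -13440
  a_0 = (1)(2)(-13440) / (2(0 - 8)) = -26880/(-16) = 1680
Hence H_8(x) = 256 x^8 - 3584 x^6 + 13440 x^4 - 13440 x^2 + 1680.

H_8(x); series = 256 x^8 - 3584 x^6 + 13440 x^4 - 13440 x^2 + 1680


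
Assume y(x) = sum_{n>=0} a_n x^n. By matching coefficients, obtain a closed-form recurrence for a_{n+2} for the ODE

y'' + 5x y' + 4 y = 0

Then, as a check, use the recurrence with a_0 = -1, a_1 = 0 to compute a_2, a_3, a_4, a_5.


Substitute y = sum_n a_n x^n.
y''(x) has coefficient (n+2)(n+1) a_{n+2} at x^n;
5 x y'(x) has coefficient 5 n a_n at x^n (shift);
4 y(x) has coefficient 4 a_n at x^n.
Matching x^n: (n+2)(n+1) a_{n+2} + (5n + 4) a_n = 0.
Thus a_{n+2} = (-5n - 4) / ((n+1)(n+2)) * a_n.

Check with a_0 = -1, a_1 = 0 (apply the recurrence for n = 0, 1, 2, 3): a_0 = -1, a_1 = 0, a_2 = 2, a_3 = 0, a_4 = -7/3, a_5 = 0.

a_(n+2) = (-5n - 4) / ((n+1)(n+2)) * a_n; check: a_0 = -1, a_1 = 0, a_2 = 2, a_3 = 0, a_4 = -7/3, a_5 = 0


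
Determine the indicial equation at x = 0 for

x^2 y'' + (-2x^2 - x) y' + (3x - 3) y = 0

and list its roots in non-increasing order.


Divide by x^2 to reach normal form y'' + P_1(x) y' + P_2(x) y = 0 with P_1(x) = -2 - 1/x and P_2(x) = 3/x - 3/x^2.
x = 0 is a singular point because the y'-coefficient -2 - 1/x has a pole at x = 0 and the y-coefficient 3/x - 3/x^2 has a pole at x = 0.
It is a regular singular point because x P_1(x) = p(x) = -2x - 1 and x^2 P_2(x) = q(x) = 3x - 3 are polynomials, hence analytic at x = 0.
p(0) = -1,  q(0) = -3.
Indicial equation: r(r-1) + p(0) r + q(0) = 0, i.e. r^2 + (p(0) - 1) r + q(0) = 0, i.e. r^2 - 2 r - 3 = 0.
Discriminant: (-2)^2 - 4(-3) = 16, so r = (2 ± 4)/2.
Solving: r_1 = 3, r_2 = -1.

indicial: r^2 - 2 r - 3 = 0; roots r_1 = 3, r_2 = -1


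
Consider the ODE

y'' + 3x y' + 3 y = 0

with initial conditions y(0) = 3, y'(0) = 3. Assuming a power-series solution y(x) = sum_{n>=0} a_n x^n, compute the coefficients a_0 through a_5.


Ansatz: y(x) = sum_{n>=0} a_n x^n, so y'(x) = sum_{n>=1} n a_n x^(n-1) and y''(x) = sum_{n>=2} n(n-1) a_n x^(n-2).
Substitute into P(x) y'' + Q(x) y' + R(x) y = 0 with P(x) = 1, Q(x) = 3x, R(x) = 3, and match powers of x.
Initial conditions: a_0 = 3, a_1 = 3.
Setting the coefficient of each power of x to zero and solving order by order (substituting the coefficients already found):
  x^0: 2 a_2 + 3 a_0 = 0  ->  2 a_2 = -3 a_0 = -9  ->  a_2 = -9/2
  x^1: 6 a_3 + 6 a_1 = 0  ->  6 a_3 = -6 a_1 = -18  ->  a_3 = -3
  x^2: 12 a_4 + 9 a_2 = 0  ->  12 a_4 = -9 a_2 = 81/2  ->  a_4 = 27/8
  x^3: 20 a_5 + 12 a_3 = 0  ->  20 a_5 = -12 a_3 = 36  ->  a_5 = 9/5
Truncated series: y(x) = 3 + 3 x - (9/2) x^2 - 3 x^3 + (27/8) x^4 + (9/5) x^5 + O(x^6).

a_0 = 3; a_1 = 3; a_2 = -9/2; a_3 = -3; a_4 = 27/8; a_5 = 9/5


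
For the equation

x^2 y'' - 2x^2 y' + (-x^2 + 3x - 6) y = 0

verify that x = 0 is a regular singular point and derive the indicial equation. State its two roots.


Divide by x^2 to reach normal form y'' + P_1(x) y' + P_2(x) y = 0 with P_1(x) = -2 and P_2(x) = -1 + 3/x - 6/x^2.
x = 0 is a singular point because the y-coefficient -1 + 3/x - 6/x^2 has a pole at x = 0.
It is a regular singular point because x P_1(x) = p(x) = -2x and x^2 P_2(x) = q(x) = -x^2 + 3x - 6 are polynomials, hence analytic at x = 0.
p(0) = 0,  q(0) = -6.
Indicial equation: r(r-1) + p(0) r + q(0) = 0, i.e. r^2 + (p(0) - 1) r + q(0) = 0, i.e. r^2 - 1 r - 6 = 0.
Discriminant: (-1)^2 - 4(-6) = 25, so r = (1 ± 5)/2.
Solving: r_1 = 3, r_2 = -2.

indicial: r^2 - 1 r - 6 = 0; roots r_1 = 3, r_2 = -2


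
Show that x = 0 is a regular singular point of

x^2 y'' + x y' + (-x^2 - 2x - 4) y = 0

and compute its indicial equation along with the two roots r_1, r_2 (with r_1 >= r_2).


Divide by x^2 to reach normal form y'' + P_1(x) y' + P_2(x) y = 0 with P_1(x) = 1/x and P_2(x) = -1 - 2/x - 4/x^2.
x = 0 is a singular point because the y'-coefficient 1/x has a pole at x = 0 and the y-coefficient -1 - 2/x - 4/x^2 has a pole at x = 0.
It is a regular singular point because x P_1(x) = p(x) = 1 and x^2 P_2(x) = q(x) = -x^2 - 2x - 4 are polynomials, hence analytic at x = 0.
p(0) = 1,  q(0) = -4.
Indicial equation: r(r-1) + p(0) r + q(0) = 0, i.e. r^2 + (p(0) - 1) r + q(0) = 0, i.e. r^2 - 4 = 0.
Discriminant: (0)^2 - 4(-4) = 16, so r = (0 ± 4)/2.
Solving: r_1 = 2, r_2 = -2.

indicial: r^2 - 4 = 0; roots r_1 = 2, r_2 = -2


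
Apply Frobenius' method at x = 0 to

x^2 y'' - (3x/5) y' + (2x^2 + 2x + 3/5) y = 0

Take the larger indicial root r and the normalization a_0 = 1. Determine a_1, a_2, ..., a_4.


Write in Frobenius form y'' + (p(x)/x) y' + (q(x)/x^2) y = 0:
  p(x) = -3/5,  q(x) = 2x^2 + 2x + 3/5.
Indicial equation: r(r-1) + (-3/5) r + (3/5) = 0 -> roots r_1 = 1, r_2 = 3/5.
Take r = r_1 = 1. Let y(x) = x^r sum_{n>=0} a_n x^n with a_0 = 1.
Substitute y = x^r sum a_n x^n and match x^{r+n}. The recurrence is
  D(n) a_n + 2 a_{n-1} + 2 a_{n-2} = 0,  where D(n) = (r+n)(r+n-1) + (-3/5)(r+n) + (3/5).
  a_n = [-2 a_{n-1} - 2 a_{n-2}] / D(n).
Since the indicial polynomial factors as (r - r_1)(r - r_2), D(n) = (r_1 + n - r_1)(r_1 + n - r_2) = n(n + 2/5).
Evaluating step by step (a_0 = 1):
  n = 1: D(1) = 1(1 + 2/5) = 7/5; numerator = -2(1) = -2; a_1 = (-2)/(7/5) = -10/7
  n = 2: D(2) = 2(2 + 2/5) = 24/5; numerator = -2(-10/7) - 2(1) = 6/7; a_2 = (6/7)/(24/5) = 5/28
  n = 3: D(3) = 3(3 + 2/5) = 51/5; numerator = -2(5/28) - 2(-10/7) = 5/2; a_3 = (5/2)/(51/5) = 25/102
  n = 4: D(4) = 4(4 + 2/5) = 88/5; numerator = -2(25/102) - 2(5/28) = -605/714; a_4 = (-605/714)/(88/5) = -275/5712

r = 1; a_0 = 1; a_1 = -10/7; a_2 = 5/28; a_3 = 25/102; a_4 = -275/5712


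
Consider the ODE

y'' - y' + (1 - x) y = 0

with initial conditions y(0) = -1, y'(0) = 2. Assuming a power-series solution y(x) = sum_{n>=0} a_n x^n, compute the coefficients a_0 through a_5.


Ansatz: y(x) = sum_{n>=0} a_n x^n, so y'(x) = sum_{n>=1} n a_n x^(n-1) and y''(x) = sum_{n>=2} n(n-1) a_n x^(n-2).
Substitute into P(x) y'' + Q(x) y' + R(x) y = 0 with P(x) = 1, Q(x) = -1, R(x) = 1 - x, and match powers of x.
Initial conditions: a_0 = -1, a_1 = 2.
Setting the coefficient of each power of x to zero and solving order by order (substituting the coefficients already found):
  x^0: 2 a_2 - a_1 + a_0 = 0  ->  2 a_2 = a_1 - a_0 = 3  ->  a_2 = 3/2
  x^1: 6 a_3 - 2 a_2 + a_1 - a_0 = 0  ->  6 a_3 = 2 a_2 - a_1 + a_0 = 0  ->  a_3 = 0
  x^2: 12 a_4 - 3 a_3 + a_2 - a_1 = 0  ->  12 a_4 = 3 a_3 - a_2 + a_1 = 1/2  ->  a_4 = 1/24
  x^3: 20 a_5 - 4 a_4 + a_3 - a_2 = 0  ->  20 a_5 = 4 a_4 - a_3 + a_2 = 5/3  ->  a_5 = 1/12
Truncated series: y(x) = -1 + 2 x + (3/2) x^2 + (1/24) x^4 + (1/12) x^5 + O(x^6).

a_0 = -1; a_1 = 2; a_2 = 3/2; a_3 = 0; a_4 = 1/24; a_5 = 1/12


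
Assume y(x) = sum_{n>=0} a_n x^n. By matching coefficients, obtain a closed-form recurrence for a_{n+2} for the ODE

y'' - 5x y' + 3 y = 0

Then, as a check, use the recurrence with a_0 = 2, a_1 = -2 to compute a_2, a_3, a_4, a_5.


Substitute y = sum_n a_n x^n.
y''(x) has coefficient (n+2)(n+1) a_{n+2} at x^n;
-5 x y'(x) has coefficient -5 n a_n at x^n (shift);
3 y(x) has coefficient 3 a_n at x^n.
Matching x^n: (n+2)(n+1) a_{n+2} + (-5n + 3) a_n = 0.
Thus a_{n+2} = (5n - 3) / ((n+1)(n+2)) * a_n.

Check with a_0 = 2, a_1 = -2 (apply the recurrence for n = 0, 1, 2, 3): a_0 = 2, a_1 = -2, a_2 = -3, a_3 = -2/3, a_4 = -7/4, a_5 = -2/5.

a_(n+2) = (5n - 3) / ((n+1)(n+2)) * a_n; check: a_0 = 2, a_1 = -2, a_2 = -3, a_3 = -2/3, a_4 = -7/4, a_5 = -2/5


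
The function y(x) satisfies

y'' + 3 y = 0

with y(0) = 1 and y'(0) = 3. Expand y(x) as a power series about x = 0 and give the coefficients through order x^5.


Ansatz: y(x) = sum_{n>=0} a_n x^n, so y'(x) = sum_{n>=1} n a_n x^(n-1) and y''(x) = sum_{n>=2} n(n-1) a_n x^(n-2).
Substitute into P(x) y'' + Q(x) y' + R(x) y = 0 with P(x) = 1, Q(x) = 0, R(x) = 3, and match powers of x.
Initial conditions: a_0 = 1, a_1 = 3.
Setting the coefficient of each power of x to zero and solving order by order (substituting the coefficients already found):
  x^0: 2 a_2 + 3 a_0 = 0  ->  2 a_2 = -3 a_0 = -3  ->  a_2 = -3/2
  x^1: 6 a_3 + 3 a_1 = 0  ->  6 a_3 = -3 a_1 = -9  ->  a_3 = -3/2
  x^2: 12 a_4 + 3 a_2 = 0  ->  12 a_4 = -3 a_2 = 9/2  ->  a_4 = 3/8
  x^3: 20 a_5 + 3 a_3 = 0  ->  20 a_5 = -3 a_3 = 9/2  ->  a_5 = 9/40
Truncated series: y(x) = 1 + 3 x - (3/2) x^2 - (3/2) x^3 + (3/8) x^4 + (9/40) x^5 + O(x^6).

a_0 = 1; a_1 = 3; a_2 = -3/2; a_3 = -3/2; a_4 = 3/8; a_5 = 9/40


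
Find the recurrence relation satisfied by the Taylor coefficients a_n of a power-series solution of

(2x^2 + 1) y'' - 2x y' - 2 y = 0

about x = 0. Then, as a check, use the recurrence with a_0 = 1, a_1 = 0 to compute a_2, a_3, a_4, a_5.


Substitute y = sum_n a_n x^n.
(1 + 2 x^2) y'' contributes (n+2)(n+1) a_{n+2} + 2 n(n-1) a_n at x^n.
-2 x y'(x) contributes -2 n a_n at x^n.
-2 y(x) contributes -2 a_n at x^n.
Matching x^n: (n+2)(n+1) a_{n+2} + (2 n(n-1) - 2 n - 2) a_n = 0.
Thus a_{n+2} = (-2 n(n-1) + 2 n + 2) / ((n+1)(n+2)) * a_n.

Check with a_0 = 1, a_1 = 0 (apply the recurrence for n = 0, 1, 2, 3): a_0 = 1, a_1 = 0, a_2 = 1, a_3 = 0, a_4 = 1/6, a_5 = 0.

a_(n+2) = (-2 n(n-1) + 2 n + 2) / ((n+1)(n+2)) * a_n; check: a_0 = 1, a_1 = 0, a_2 = 1, a_3 = 0, a_4 = 1/6, a_5 = 0


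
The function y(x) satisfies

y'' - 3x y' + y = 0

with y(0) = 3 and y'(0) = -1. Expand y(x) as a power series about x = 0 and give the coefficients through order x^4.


Ansatz: y(x) = sum_{n>=0} a_n x^n, so y'(x) = sum_{n>=1} n a_n x^(n-1) and y''(x) = sum_{n>=2} n(n-1) a_n x^(n-2).
Substitute into P(x) y'' + Q(x) y' + R(x) y = 0 with P(x) = 1, Q(x) = -3x, R(x) = 1, and match powers of x.
Initial conditions: a_0 = 3, a_1 = -1.
Setting the coefficient of each power of x to zero and solving order by order (substituting the coefficients already found):
  x^0: 2 a_2 + a_0 = 0  ->  2 a_2 = -a_0 = -3  ->  a_2 = -3/2
  x^1: 6 a_3 - 2 a_1 = 0  ->  6 a_3 = 2 a_1 = -2  ->  a_3 = -1/3
  x^2: 12 a_4 - 5 a_2 = 0  ->  12 a_4 = 5 a_2 = -15/2  ->  a_4 = -5/8
Truncated series: y(x) = 3 - x - (3/2) x^2 - (1/3) x^3 - (5/8) x^4 + O(x^5).

a_0 = 3; a_1 = -1; a_2 = -3/2; a_3 = -1/3; a_4 = -5/8


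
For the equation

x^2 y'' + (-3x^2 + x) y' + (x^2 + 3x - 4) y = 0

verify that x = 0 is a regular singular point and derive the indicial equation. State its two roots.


Divide by x^2 to reach normal form y'' + P_1(x) y' + P_2(x) y = 0 with P_1(x) = -3 + 1/x and P_2(x) = 1 + 3/x - 4/x^2.
x = 0 is a singular point because the y'-coefficient -3 + 1/x has a pole at x = 0 and the y-coefficient 1 + 3/x - 4/x^2 has a pole at x = 0.
It is a regular singular point because x P_1(x) = p(x) = 1 - 3x and x^2 P_2(x) = q(x) = x^2 + 3x - 4 are polynomials, hence analytic at x = 0.
p(0) = 1,  q(0) = -4.
Indicial equation: r(r-1) + p(0) r + q(0) = 0, i.e. r^2 + (p(0) - 1) r + q(0) = 0, i.e. r^2 - 4 = 0.
Discriminant: (0)^2 - 4(-4) = 16, so r = (0 ± 4)/2.
Solving: r_1 = 2, r_2 = -2.

indicial: r^2 - 4 = 0; roots r_1 = 2, r_2 = -2


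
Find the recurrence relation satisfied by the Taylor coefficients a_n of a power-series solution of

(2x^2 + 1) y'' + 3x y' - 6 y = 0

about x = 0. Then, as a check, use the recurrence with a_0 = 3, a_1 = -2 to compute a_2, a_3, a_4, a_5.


Substitute y = sum_n a_n x^n.
(1 + 2 x^2) y'' contributes (n+2)(n+1) a_{n+2} + 2 n(n-1) a_n at x^n.
3 x y'(x) contributes 3 n a_n at x^n.
-6 y(x) contributes -6 a_n at x^n.
Matching x^n: (n+2)(n+1) a_{n+2} + (2 n(n-1) + 3 n - 6) a_n = 0.
Thus a_{n+2} = (-2 n(n-1) - 3 n + 6) / ((n+1)(n+2)) * a_n.

Check with a_0 = 3, a_1 = -2 (apply the recurrence for n = 0, 1, 2, 3): a_0 = 3, a_1 = -2, a_2 = 9, a_3 = -1, a_4 = -3, a_5 = 3/4.

a_(n+2) = (-2 n(n-1) - 3 n + 6) / ((n+1)(n+2)) * a_n; check: a_0 = 3, a_1 = -2, a_2 = 9, a_3 = -1, a_4 = -3, a_5 = 3/4


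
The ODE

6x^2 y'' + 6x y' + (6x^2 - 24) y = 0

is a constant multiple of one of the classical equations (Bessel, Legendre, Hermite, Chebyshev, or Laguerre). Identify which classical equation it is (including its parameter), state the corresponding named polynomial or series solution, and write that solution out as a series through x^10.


All three coefficients share the factor 6; dividing through by 6 gives  x^2 y'' + x y' + (x^2 - 4) y = 0.
This matches the Bessel equation x^2 y'' + x y' + (x^2 - nu^2) y = 0 with nu^2 = 4, so nu = 2; the solution bounded at x = 0 is J_2(x).
Frobenius at x = 0: indicial roots ±nu; for r = nu the recurrence k(k + 2nu) c_k = -c_{k-2} gives the standard series J_nu(x) = sum_{k>=0} (-1)^k / (k! (k+nu)!) (x/2)^(2k+nu). Evaluate the first 5 terms:
  k = 0: (-1)^0 / (0! * 2! * 2^2) x^2 = 1/(1*2*4) x^2 = (1/8) x^2
  k = 1: (-1)^1 / (1! * 3! * 2^4) x^4 = -1/(1*6*16) x^4 = (-1/96) x^4
  k = 2: (-1)^2 / (2! * 4! * 2^6) x^6 = 1/(2*24*64) x^6 = (1/3072) x^6
  k = 3: (-1)^3 / (3! * 5! * 2^8) x^8 = -1/(6*120*256) x^8 = (-1/184320) x^8
  k = 4: (-1)^4 / (4! * 6! * 2^10) x^10 = 1/(24*720*1024) x^10 = (1/17694720) x^10
Hence J_2(x) = x^10/17694720 - x^8/184320 + x^6/3072 - x^4/96 + x^2/8 + ....

J_2(x); series = x^10/17694720 - x^8/184320 + x^6/3072 - x^4/96 + x^2/8


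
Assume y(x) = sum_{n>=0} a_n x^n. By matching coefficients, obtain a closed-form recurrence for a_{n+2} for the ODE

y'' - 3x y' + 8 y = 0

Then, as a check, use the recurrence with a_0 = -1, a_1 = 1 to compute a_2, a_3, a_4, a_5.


Substitute y = sum_n a_n x^n.
y''(x) has coefficient (n+2)(n+1) a_{n+2} at x^n;
-3 x y'(x) has coefficient -3 n a_n at x^n (shift);
8 y(x) has coefficient 8 a_n at x^n.
Matching x^n: (n+2)(n+1) a_{n+2} + (-3n + 8) a_n = 0.
Thus a_{n+2} = (3n - 8) / ((n+1)(n+2)) * a_n.

Check with a_0 = -1, a_1 = 1 (apply the recurrence for n = 0, 1, 2, 3): a_0 = -1, a_1 = 1, a_2 = 4, a_3 = -5/6, a_4 = -2/3, a_5 = -1/24.

a_(n+2) = (3n - 8) / ((n+1)(n+2)) * a_n; check: a_0 = -1, a_1 = 1, a_2 = 4, a_3 = -5/6, a_4 = -2/3, a_5 = -1/24


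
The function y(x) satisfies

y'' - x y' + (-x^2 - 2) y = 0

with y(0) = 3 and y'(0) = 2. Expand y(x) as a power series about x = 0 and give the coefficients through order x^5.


Ansatz: y(x) = sum_{n>=0} a_n x^n, so y'(x) = sum_{n>=1} n a_n x^(n-1) and y''(x) = sum_{n>=2} n(n-1) a_n x^(n-2).
Substitute into P(x) y'' + Q(x) y' + R(x) y = 0 with P(x) = 1, Q(x) = -x, R(x) = -x^2 - 2, and match powers of x.
Initial conditions: a_0 = 3, a_1 = 2.
Setting the coefficient of each power of x to zero and solving order by order (substituting the coefficients already found):
  x^0: 2 a_2 - 2 a_0 = 0  ->  2 a_2 = 2 a_0 = 6  ->  a_2 = 3
  x^1: 6 a_3 - 3 a_1 = 0  ->  6 a_3 = 3 a_1 = 6  ->  a_3 = 1
  x^2: 12 a_4 - 4 a_2 - a_0 = 0  ->  12 a_4 = 4 a_2 + a_0 = 15  ->  a_4 = 5/4
  x^3: 20 a_5 - 5 a_3 - a_1 = 0  ->  20 a_5 = 5 a_3 + a_1 = 7  ->  a_5 = 7/20
Truncated series: y(x) = 3 + 2 x + 3 x^2 + x^3 + (5/4) x^4 + (7/20) x^5 + O(x^6).

a_0 = 3; a_1 = 2; a_2 = 3; a_3 = 1; a_4 = 5/4; a_5 = 7/20


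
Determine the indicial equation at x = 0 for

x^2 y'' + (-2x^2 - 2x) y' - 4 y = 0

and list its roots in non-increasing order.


Divide by x^2 to reach normal form y'' + P_1(x) y' + P_2(x) y = 0 with P_1(x) = -2 - 2/x and P_2(x) = -4/x^2.
x = 0 is a singular point because the y'-coefficient -2 - 2/x has a pole at x = 0 and the y-coefficient -4/x^2 has a pole at x = 0.
It is a regular singular point because x P_1(x) = p(x) = -2x - 2 and x^2 P_2(x) = q(x) = -4 are polynomials, hence analytic at x = 0.
p(0) = -2,  q(0) = -4.
Indicial equation: r(r-1) + p(0) r + q(0) = 0, i.e. r^2 + (p(0) - 1) r + q(0) = 0, i.e. r^2 - 3 r - 4 = 0.
Discriminant: (-3)^2 - 4(-4) = 25, so r = (3 ± 5)/2.
Solving: r_1 = 4, r_2 = -1.

indicial: r^2 - 3 r - 4 = 0; roots r_1 = 4, r_2 = -1


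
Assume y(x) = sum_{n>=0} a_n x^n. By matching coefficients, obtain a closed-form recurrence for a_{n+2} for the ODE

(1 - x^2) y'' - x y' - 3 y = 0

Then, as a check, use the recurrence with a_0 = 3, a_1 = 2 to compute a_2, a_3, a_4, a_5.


Substitute y = sum_n a_n x^n.
(1 - 1 x^2) y'' contributes (n+2)(n+1) a_{n+2} - n(n-1) a_n at x^n.
-x y'(x) contributes -n a_n at x^n.
-3 y(x) contributes -3 a_n at x^n.
Matching x^n: (n+2)(n+1) a_{n+2} + (-n(n-1) - n - 3) a_n = 0.
Thus a_{n+2} = (n(n-1) + n + 3) / ((n+1)(n+2)) * a_n.

Check with a_0 = 3, a_1 = 2 (apply the recurrence for n = 0, 1, 2, 3): a_0 = 3, a_1 = 2, a_2 = 9/2, a_3 = 4/3, a_4 = 21/8, a_5 = 4/5.

a_(n+2) = (n(n-1) + n + 3) / ((n+1)(n+2)) * a_n; check: a_0 = 3, a_1 = 2, a_2 = 9/2, a_3 = 4/3, a_4 = 21/8, a_5 = 4/5


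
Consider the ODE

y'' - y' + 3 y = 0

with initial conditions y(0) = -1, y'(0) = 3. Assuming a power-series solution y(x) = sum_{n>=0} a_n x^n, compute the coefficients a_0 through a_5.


Ansatz: y(x) = sum_{n>=0} a_n x^n, so y'(x) = sum_{n>=1} n a_n x^(n-1) and y''(x) = sum_{n>=2} n(n-1) a_n x^(n-2).
Substitute into P(x) y'' + Q(x) y' + R(x) y = 0 with P(x) = 1, Q(x) = -1, R(x) = 3, and match powers of x.
Initial conditions: a_0 = -1, a_1 = 3.
Setting the coefficient of each power of x to zero and solving order by order (substituting the coefficients already found):
  x^0: 2 a_2 - a_1 + 3 a_0 = 0  ->  2 a_2 = a_1 - 3 a_0 = 6  ->  a_2 = 3
  x^1: 6 a_3 - 2 a_2 + 3 a_1 = 0  ->  6 a_3 = 2 a_2 - 3 a_1 = -3  ->  a_3 = -1/2
  x^2: 12 a_4 - 3 a_3 + 3 a_2 = 0  ->  12 a_4 = 3 a_3 - 3 a_2 = -21/2  ->  a_4 = -7/8
  x^3: 20 a_5 - 4 a_4 + 3 a_3 = 0  ->  20 a_5 = 4 a_4 - 3 a_3 = -2  ->  a_5 = -1/10
Truncated series: y(x) = -1 + 3 x + 3 x^2 - (1/2) x^3 - (7/8) x^4 - (1/10) x^5 + O(x^6).

a_0 = -1; a_1 = 3; a_2 = 3; a_3 = -1/2; a_4 = -7/8; a_5 = -1/10


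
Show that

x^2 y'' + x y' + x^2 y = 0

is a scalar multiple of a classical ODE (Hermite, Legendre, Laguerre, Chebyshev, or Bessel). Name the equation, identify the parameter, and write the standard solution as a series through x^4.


The equation is already in a standard form:  x^2 y'' + x y' + x^2 y = 0.
This matches the Bessel equation x^2 y'' + x y' + (x^2 - nu^2) y = 0 with nu^2 = 0, so nu = 0; the solution bounded at x = 0 is J_0(x).
Frobenius at x = 0: indicial roots ±nu; for r = nu the recurrence k(k + 2nu) c_k = -c_{k-2} gives the standard series J_nu(x) = sum_{k>=0} (-1)^k / (k! (k+nu)!) (x/2)^(2k+nu). Evaluate the first 3 terms:
  k = 0: (-1)^0 / (0! * 0! * 2^0) x^0 = 1/(1*1*1) x^0 = (1) x^0
  k = 1: (-1)^1 / (1! * 1! * 2^2) x^2 = -1/(1*1*4) x^2 = (-1/4) x^2
  k = 2: (-1)^2 / (2! * 2! * 2^4) x^4 = 1/(2*2*16) x^4 = (1/64) x^4
Hence J_0(x) = x^4/64 - x^2/4 + 1 + ....

J_0(x); series = x^4/64 - x^2/4 + 1


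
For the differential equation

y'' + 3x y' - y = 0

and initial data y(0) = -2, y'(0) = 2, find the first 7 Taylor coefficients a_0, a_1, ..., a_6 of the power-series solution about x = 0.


Ansatz: y(x) = sum_{n>=0} a_n x^n, so y'(x) = sum_{n>=1} n a_n x^(n-1) and y''(x) = sum_{n>=2} n(n-1) a_n x^(n-2).
Substitute into P(x) y'' + Q(x) y' + R(x) y = 0 with P(x) = 1, Q(x) = 3x, R(x) = -1, and match powers of x.
Initial conditions: a_0 = -2, a_1 = 2.
Setting the coefficient of each power of x to zero and solving order by order (substituting the coefficients already found):
  x^0: 2 a_2 - a_0 = 0  ->  2 a_2 = a_0 = -2  ->  a_2 = -1
  x^1: 6 a_3 + 2 a_1 = 0  ->  6 a_3 = -2 a_1 = -4  ->  a_3 = -2/3
  x^2: 12 a_4 + 5 a_2 = 0  ->  12 a_4 = -5 a_2 = 5  ->  a_4 = 5/12
  x^3: 20 a_5 + 8 a_3 = 0  ->  20 a_5 = -8 a_3 = 16/3  ->  a_5 = 4/15
  x^4: 30 a_6 + 11 a_4 = 0  ->  30 a_6 = -11 a_4 = -55/12  ->  a_6 = -11/72
Truncated series: y(x) = -2 + 2 x - x^2 - (2/3) x^3 + (5/12) x^4 + (4/15) x^5 - (11/72) x^6 + O(x^7).

a_0 = -2; a_1 = 2; a_2 = -1; a_3 = -2/3; a_4 = 5/12; a_5 = 4/15; a_6 = -11/72


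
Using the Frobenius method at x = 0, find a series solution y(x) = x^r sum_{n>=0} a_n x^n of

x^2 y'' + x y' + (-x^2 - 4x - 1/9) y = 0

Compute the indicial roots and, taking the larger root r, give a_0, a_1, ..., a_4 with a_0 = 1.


Write in Frobenius form y'' + (p(x)/x) y' + (q(x)/x^2) y = 0:
  p(x) = 1,  q(x) = -x^2 - 4x - 1/9.
Indicial equation: r(r-1) + (1) r + (-1/9) = 0 -> roots r_1 = 1/3, r_2 = -1/3.
Take r = r_1 = 1/3. Let y(x) = x^r sum_{n>=0} a_n x^n with a_0 = 1.
Substitute y = x^r sum a_n x^n and match x^{r+n}. The recurrence is
  D(n) a_n - 4 a_{n-1} - 1 a_{n-2} = 0,  where D(n) = (r+n)(r+n-1) + (1)(r+n) + (-1/9).
  a_n = [4 a_{n-1} + 1 a_{n-2}] / D(n).
Since the indicial polynomial factors as (r - r_1)(r - r_2), D(n) = (r_1 + n - r_1)(r_1 + n - r_2) = n(n + 2/3).
Evaluating step by step (a_0 = 1):
  n = 1: D(1) = 1(1 + 2/3) = 5/3; numerator = 4(1) = 4; a_1 = (4)/(5/3) = 12/5
  n = 2: D(2) = 2(2 + 2/3) = 16/3; numerator = 4(12/5) + 1(1) = 53/5; a_2 = (53/5)/(16/3) = 159/80
  n = 3: D(3) = 3(3 + 2/3) = 11; numerator = 4(159/80) + 1(12/5) = 207/20; a_3 = (207/20)/(11) = 207/220
  n = 4: D(4) = 4(4 + 2/3) = 56/3; numerator = 4(207/220) + 1(159/80) = 5061/880; a_4 = (5061/880)/(56/3) = 2169/7040

r = 1/3; a_0 = 1; a_1 = 12/5; a_2 = 159/80; a_3 = 207/220; a_4 = 2169/7040


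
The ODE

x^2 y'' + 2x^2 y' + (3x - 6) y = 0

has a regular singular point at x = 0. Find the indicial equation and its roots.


Divide by x^2 to reach normal form y'' + P_1(x) y' + P_2(x) y = 0 with P_1(x) = 2 and P_2(x) = 3/x - 6/x^2.
x = 0 is a singular point because the y-coefficient 3/x - 6/x^2 has a pole at x = 0.
It is a regular singular point because x P_1(x) = p(x) = 2x and x^2 P_2(x) = q(x) = 3x - 6 are polynomials, hence analytic at x = 0.
p(0) = 0,  q(0) = -6.
Indicial equation: r(r-1) + p(0) r + q(0) = 0, i.e. r^2 + (p(0) - 1) r + q(0) = 0, i.e. r^2 - 1 r - 6 = 0.
Discriminant: (-1)^2 - 4(-6) = 25, so r = (1 ± 5)/2.
Solving: r_1 = 3, r_2 = -2.

indicial: r^2 - 1 r - 6 = 0; roots r_1 = 3, r_2 = -2


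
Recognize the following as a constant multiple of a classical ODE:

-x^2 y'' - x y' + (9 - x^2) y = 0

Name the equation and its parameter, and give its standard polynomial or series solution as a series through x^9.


All three coefficients share the factor -1; dividing through by -1 gives  x^2 y'' + x y' + (x^2 - 9) y = 0.
This matches the Bessel equation x^2 y'' + x y' + (x^2 - nu^2) y = 0 with nu^2 = 9, so nu = 3; the solution bounded at x = 0 is J_3(x).
Frobenius at x = 0: indicial roots ±nu; for r = nu the recurrence k(k + 2nu) c_k = -c_{k-2} gives the standard series J_nu(x) = sum_{k>=0} (-1)^k / (k! (k+nu)!) (x/2)^(2k+nu). Evaluate the first 4 terms:
  k = 0: (-1)^0 / (0! * 3! * 2^3) x^3 = 1/(1*6*8) x^3 = (1/48) x^3
  k = 1: (-1)^1 / (1! * 4! * 2^5) x^5 = -1/(1*24*32) x^5 = (-1/768) x^5
  k = 2: (-1)^2 / (2! * 5! * 2^7) x^7 = 1/(2*120*128) x^7 = (1/30720) x^7
  k = 3: (-1)^3 / (3! * 6! * 2^9) x^9 = -1/(6*720*512) x^9 = (-1/2211840) x^9
Hence J_3(x) = -x^9/2211840 + x^7/30720 - x^5/768 + x^3/48 + ....

J_3(x); series = -x^9/2211840 + x^7/30720 - x^5/768 + x^3/48


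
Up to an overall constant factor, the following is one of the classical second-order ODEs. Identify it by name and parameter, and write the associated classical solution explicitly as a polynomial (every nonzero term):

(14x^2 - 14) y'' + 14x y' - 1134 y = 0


All three coefficients share the factor -14; dividing through by -14 gives  (1 - x^2) y'' - x y' + 81 y = 0.
This matches the Chebyshev equation (1 - x^2) y'' - x y' + n^2 y = 0 (note the -x y' term, not -2x y') with n^2 = 81, so n = 9; the polynomial solution is T_9(x).
With y = sum_k a_k x^k, matching x^k gives (k+2)(k+1) a_{k+2} = (k^2 - n^2) a_k = (k - 9)(k + 9) a_k. The right side vanishes at k = 9, so the series with the parity of 9 terminates at degree 9.
Standard normalization: leading coefficient of T_n is 2^(n-1), so a_9 = 2^8 = 256. Work downward with a_k = (k+1)(k+2) a_{k+2} / ((k - 9)(k + 9)):
  a_7 = (8)(9)(256) / ((7 - 9)(7 + 9)) = 18432/(-32) = -576
  a_5 = (6)(7)(-576) / ((5 - 9)(5 + 9)) = -24192/(-56) = 432
  a_3 = (4)(5)(432) / ((3 - 9)(3 + 9)) = 8640/(-72) = -120
  a_1 = (2)(3)(-120) / ((1 - 9)(1 + 9)) = -720/(-80) = 9
Hence T_9(x) = 256 x^9 - 576 x^7 + 432 x^5 - 120 x^3 + 9 x.

T_9(x); series = 256 x^9 - 576 x^7 + 432 x^5 - 120 x^3 + 9 x


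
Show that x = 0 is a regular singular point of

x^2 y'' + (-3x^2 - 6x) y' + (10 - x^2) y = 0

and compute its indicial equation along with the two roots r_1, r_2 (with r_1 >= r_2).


Divide by x^2 to reach normal form y'' + P_1(x) y' + P_2(x) y = 0 with P_1(x) = -3 - 6/x and P_2(x) = -1 + 10/x^2.
x = 0 is a singular point because the y'-coefficient -3 - 6/x has a pole at x = 0 and the y-coefficient -1 + 10/x^2 has a pole at x = 0.
It is a regular singular point because x P_1(x) = p(x) = -3x - 6 and x^2 P_2(x) = q(x) = 10 - x^2 are polynomials, hence analytic at x = 0.
p(0) = -6,  q(0) = 10.
Indicial equation: r(r-1) + p(0) r + q(0) = 0, i.e. r^2 + (p(0) - 1) r + q(0) = 0, i.e. r^2 - 7 r + 10 = 0.
Discriminant: (-7)^2 - 4(10) = 9, so r = (7 ± 3)/2.
Solving: r_1 = 5, r_2 = 2.

indicial: r^2 - 7 r + 10 = 0; roots r_1 = 5, r_2 = 2


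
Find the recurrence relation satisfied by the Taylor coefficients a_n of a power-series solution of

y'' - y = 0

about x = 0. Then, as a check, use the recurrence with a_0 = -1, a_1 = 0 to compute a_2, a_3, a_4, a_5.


Substitute y = sum_n a_n x^n into y'' + (const) y = 0.
y''(x) = sum_{n>=0} (n+2)(n+1) a_{n+2} x^n.
The ODE becomes sum_n [(n+2)(n+1) a_{n+2} - 1 a_n] x^n = 0.
Setting each coefficient to zero gives the recurrence:
  (n+2)(n+1) a_{n+2} - 1 a_n = 0,
  a_{n+2} = 1 / ((n+1)(n+2)) a_n.

Check with a_0 = -1, a_1 = 0 (apply the recurrence for n = 0, 1, 2, 3): a_0 = -1, a_1 = 0, a_2 = -1/2, a_3 = 0, a_4 = -1/24, a_5 = 0.

a_{n+2} = 1/((n+1)(n+2)) * a_n; check: a_0 = -1, a_1 = 0, a_2 = -1/2, a_3 = 0, a_4 = -1/24, a_5 = 0


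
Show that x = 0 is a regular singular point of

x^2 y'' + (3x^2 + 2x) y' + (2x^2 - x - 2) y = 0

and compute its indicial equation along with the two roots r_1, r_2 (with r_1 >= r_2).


Divide by x^2 to reach normal form y'' + P_1(x) y' + P_2(x) y = 0 with P_1(x) = 3 + 2/x and P_2(x) = 2 - 1/x - 2/x^2.
x = 0 is a singular point because the y'-coefficient 3 + 2/x has a pole at x = 0 and the y-coefficient 2 - 1/x - 2/x^2 has a pole at x = 0.
It is a regular singular point because x P_1(x) = p(x) = 3x + 2 and x^2 P_2(x) = q(x) = 2x^2 - x - 2 are polynomials, hence analytic at x = 0.
p(0) = 2,  q(0) = -2.
Indicial equation: r(r-1) + p(0) r + q(0) = 0, i.e. r^2 + (p(0) - 1) r + q(0) = 0, i.e. r^2 + 1 r - 2 = 0.
Discriminant: (1)^2 - 4(-2) = 9, so r = (-1 ± 3)/2.
Solving: r_1 = 1, r_2 = -2.

indicial: r^2 + 1 r - 2 = 0; roots r_1 = 1, r_2 = -2


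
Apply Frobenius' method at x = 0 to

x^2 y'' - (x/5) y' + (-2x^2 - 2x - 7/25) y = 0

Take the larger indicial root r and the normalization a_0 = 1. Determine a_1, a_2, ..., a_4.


Write in Frobenius form y'' + (p(x)/x) y' + (q(x)/x^2) y = 0:
  p(x) = -1/5,  q(x) = -2x^2 - 2x - 7/25.
Indicial equation: r(r-1) + (-1/5) r + (-7/25) = 0 -> roots r_1 = 7/5, r_2 = -1/5.
Take r = r_1 = 7/5. Let y(x) = x^r sum_{n>=0} a_n x^n with a_0 = 1.
Substitute y = x^r sum a_n x^n and match x^{r+n}. The recurrence is
  D(n) a_n - 2 a_{n-1} - 2 a_{n-2} = 0,  where D(n) = (r+n)(r+n-1) + (-1/5)(r+n) + (-7/25).
  a_n = [2 a_{n-1} + 2 a_{n-2}] / D(n).
Since the indicial polynomial factors as (r - r_1)(r - r_2), D(n) = (r_1 + n - r_1)(r_1 + n - r_2) = n(n + 8/5).
Evaluating step by step (a_0 = 1):
  n = 1: D(1) = 1(1 + 8/5) = 13/5; numerator = 2(1) = 2; a_1 = (2)/(13/5) = 10/13
  n = 2: D(2) = 2(2 + 8/5) = 36/5; numerator = 2(10/13) + 2(1) = 46/13; a_2 = (46/13)/(36/5) = 115/234
  n = 3: D(3) = 3(3 + 8/5) = 69/5; numerator = 2(115/234) + 2(10/13) = 295/117; a_3 = (295/117)/(69/5) = 1475/8073
  n = 4: D(4) = 4(4 + 8/5) = 112/5; numerator = 2(1475/8073) + 2(115/234) = 10885/8073; a_4 = (10885/8073)/(112/5) = 7775/129168

r = 7/5; a_0 = 1; a_1 = 10/13; a_2 = 115/234; a_3 = 1475/8073; a_4 = 7775/129168


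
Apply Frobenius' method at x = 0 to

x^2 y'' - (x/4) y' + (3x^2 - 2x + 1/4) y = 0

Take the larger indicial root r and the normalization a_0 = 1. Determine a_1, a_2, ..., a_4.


Write in Frobenius form y'' + (p(x)/x) y' + (q(x)/x^2) y = 0:
  p(x) = -1/4,  q(x) = 3x^2 - 2x + 1/4.
Indicial equation: r(r-1) + (-1/4) r + (1/4) = 0 -> roots r_1 = 1, r_2 = 1/4.
Take r = r_1 = 1. Let y(x) = x^r sum_{n>=0} a_n x^n with a_0 = 1.
Substitute y = x^r sum a_n x^n and match x^{r+n}. The recurrence is
  D(n) a_n - 2 a_{n-1} + 3 a_{n-2} = 0,  where D(n) = (r+n)(r+n-1) + (-1/4)(r+n) + (1/4).
  a_n = [2 a_{n-1} - 3 a_{n-2}] / D(n).
Since the indicial polynomial factors as (r - r_1)(r - r_2), D(n) = (r_1 + n - r_1)(r_1 + n - r_2) = n(n + 3/4).
Evaluating step by step (a_0 = 1):
  n = 1: D(1) = 1(1 + 3/4) = 7/4; numerator = 2(1) = 2; a_1 = (2)/(7/4) = 8/7
  n = 2: D(2) = 2(2 + 3/4) = 11/2; numerator = 2(8/7) - 3(1) = -5/7; a_2 = (-5/7)/(11/2) = -10/77
  n = 3: D(3) = 3(3 + 3/4) = 45/4; numerator = 2(-10/77) - 3(8/7) = -284/77; a_3 = (-284/77)/(45/4) = -1136/3465
  n = 4: D(4) = 4(4 + 3/4) = 19; numerator = 2(-1136/3465) - 3(-10/77) = -922/3465; a_4 = (-922/3465)/(19) = -922/65835

r = 1; a_0 = 1; a_1 = 8/7; a_2 = -10/77; a_3 = -1136/3465; a_4 = -922/65835


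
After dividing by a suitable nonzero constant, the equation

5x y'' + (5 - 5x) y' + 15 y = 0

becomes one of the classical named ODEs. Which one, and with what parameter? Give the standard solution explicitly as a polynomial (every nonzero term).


All three coefficients share the factor 5; dividing through by 5 gives  x y'' + (1 - x) y' + 3 y = 0.
This matches the Laguerre equation x y'' + (1 - x) y' + n y = 0 with n = 3; the polynomial solution is L_3(x).
With y = sum_k a_k x^k, matching x^k gives (k+1)k a_{k+1} + (k+1) a_{k+1} - k a_k + n a_k = 0, i.e. (k+1)^2 a_{k+1} = (k - n) a_k = (k - 3) a_k. The right side vanishes at k = 3, so the series terminates at degree 3.
Standard normalization L_n(0) = 1 gives a_0 = 1. Work upward with a_{k+1} = (k - 3) a_k / (k+1)^2:
  a_1 = (0 - 3)(1) / 1^2 = -3/1 = -3
  a_2 = (1 - 3)(-3) / 2^2 = 6/4 = 3/2
  a_3 = (2 - 3)(3/2) / 3^2 = (-3/2)/9 = -1/6
Hence L_3(x) = -x^3/6 + 3 x^2/2 - 3 x + 1.

L_3(x); series = -x^3/6 + 3 x^2/2 - 3 x + 1
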